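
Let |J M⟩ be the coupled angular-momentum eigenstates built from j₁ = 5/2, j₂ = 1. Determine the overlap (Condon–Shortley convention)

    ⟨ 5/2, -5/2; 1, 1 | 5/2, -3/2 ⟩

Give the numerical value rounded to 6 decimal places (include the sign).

-0.534522

triangle: 1!×4!×1!/7! = 24/5040
(j±m)!: 0!×5!×2!×0!×1!×4! = 5760
prefactor² = (2J+1)×Δ×N² = 1152/7
  k=1: −1/(1!×0!×4!×1!×0!×0!) = -1/24
Σ = -1/24  ⇒  CG² = 1152/7×(-1/24)² = 2/7
CG = −√(2/7) = -0.534522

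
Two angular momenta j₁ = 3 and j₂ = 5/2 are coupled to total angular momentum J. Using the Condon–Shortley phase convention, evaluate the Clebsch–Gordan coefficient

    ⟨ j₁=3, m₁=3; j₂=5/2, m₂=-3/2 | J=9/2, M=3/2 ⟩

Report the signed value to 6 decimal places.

j₁+j₂−J=1  J+j₁−j₂=5  J−j₁+j₂=4  j₁+j₂+J+1=11
(j₁±m₁, j₂±m₂, J±M) = (6,0,1,4,6,3)
P² = 4147200/77
sum k=0..0:
  [0] +1/720 = 1/720
S = 1/720
C² = P²·S² = 8/77 ; C = +0.322329

+√(8/77) ≈ +0.322329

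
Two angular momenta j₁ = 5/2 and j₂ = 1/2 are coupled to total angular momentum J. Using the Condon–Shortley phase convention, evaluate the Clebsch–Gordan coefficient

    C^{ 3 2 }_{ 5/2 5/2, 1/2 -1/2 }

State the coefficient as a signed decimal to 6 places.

+0.408248  (= +√(1/6))

triangle: 0!*5!*1!/7! = 120/5040
(j±m)!: 5!*0!*0!*1!*5!*1! = 14400
prefactor² = (2J+1)*Δ*N² = 2400
  k=0: +1/(0!*0!*0!*0!*5!*1!) = 1/120
Σ = 1/120  ⇒  CG² = 2400*1/120² = 1/6
CG = +√(1/6) = +0.408248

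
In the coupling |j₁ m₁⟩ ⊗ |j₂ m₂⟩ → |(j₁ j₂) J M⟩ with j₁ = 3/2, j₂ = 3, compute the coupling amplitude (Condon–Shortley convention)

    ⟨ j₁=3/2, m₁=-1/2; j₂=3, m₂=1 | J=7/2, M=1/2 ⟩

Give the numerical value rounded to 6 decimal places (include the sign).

triangle: 1!·2!·5!/9! = 240/362880
(j±m)!: 1!·2!·4!·2!·4!·3! = 13824
prefactor² = (2J+1)·Δ·N² = 512/7
  k=0: +1/(0!·1!·2!·4!·0!·1!) = 1/48
  k=1: −1/(1!·0!·1!·3!·1!·2!) = -1/12
Σ = -1/16  ⇒  CG² = 512/7·(-1/16)² = 2/7
CG = −√(2/7) = -0.534522

−√(2/7) ≈ -0.534522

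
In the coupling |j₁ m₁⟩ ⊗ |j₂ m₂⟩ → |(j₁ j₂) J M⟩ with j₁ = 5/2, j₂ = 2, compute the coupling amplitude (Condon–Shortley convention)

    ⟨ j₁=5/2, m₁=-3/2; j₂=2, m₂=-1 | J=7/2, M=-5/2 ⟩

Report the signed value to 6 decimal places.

√[8·1!4!3!/9! · 1!4!1!3!1!6!] = √(2304/7)
  +(−1)^0/∏(0,1,4,1,0,2)! = 1/48  (running 1/48)
  +(−1)^1/∏(1,0,3,0,1,3)! = -1/36  (running -1/144)
⟨..|..⟩ = √(2304/7)·(-1/144) = -0.125988

-0.125988  (= −√(1/63))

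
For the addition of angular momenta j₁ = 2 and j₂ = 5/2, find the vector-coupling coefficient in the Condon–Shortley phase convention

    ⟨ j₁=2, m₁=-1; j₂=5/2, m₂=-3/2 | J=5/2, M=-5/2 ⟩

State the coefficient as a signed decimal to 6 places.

−√(3/7) = -0.654654

j₁+j₂−J=2  J+j₁−j₂=2  J−j₁+j₂=3  j₁+j₂+J+1=8
(j₁±m₁, j₂±m₂, J±M) = (1,3,1,4,0,5)
P² = 432/7
sum k=1..1:
  [1] −1/12 = -1/12
S = -1/12
C² = P²·S² = 3/7 ; C = -0.654654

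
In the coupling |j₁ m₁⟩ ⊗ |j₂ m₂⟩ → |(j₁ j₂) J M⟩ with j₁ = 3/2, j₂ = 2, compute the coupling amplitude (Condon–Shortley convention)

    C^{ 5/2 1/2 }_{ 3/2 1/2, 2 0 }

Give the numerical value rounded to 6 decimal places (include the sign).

+√(3/35) = +0.292770

j₁+j₂−J=1  J+j₁−j₂=2  J−j₁+j₂=3  j₁+j₂+J+1=7
(j₁±m₁, j₂±m₂, J±M) = (2,1,2,2,3,2)
P² = 48/35
sum k=0..1:
  [0] +1/2 = 1/2
  [1] −1/4 = -1/4
S = 1/4
C² = P²·S² = 3/35 ; C = +0.292770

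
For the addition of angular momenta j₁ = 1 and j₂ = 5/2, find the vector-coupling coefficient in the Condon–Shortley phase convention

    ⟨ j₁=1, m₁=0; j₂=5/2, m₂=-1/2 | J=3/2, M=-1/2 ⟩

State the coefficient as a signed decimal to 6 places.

triangle: 2!·0!·3!/6! = 12/720
(j±m)!: 1!·1!·2!·3!·1!·2! = 24
prefactor² = (2J+1)·Δ·N² = 8/5
  k=1: −1/(1!·1!·0!·1!·0!·2!) = -1/2
Σ = -1/2  ⇒  CG² = 8/5·(-1/2)² = 2/5
CG = −√(2/5) = -0.632456

-0.632456  (= −√(2/5))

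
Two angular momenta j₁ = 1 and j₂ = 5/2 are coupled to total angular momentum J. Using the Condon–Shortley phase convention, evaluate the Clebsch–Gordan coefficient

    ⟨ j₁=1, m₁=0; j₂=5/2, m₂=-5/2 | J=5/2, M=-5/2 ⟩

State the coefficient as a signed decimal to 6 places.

+0.845154  (= +√(5/7))

√[6·1!1!4!/7! · 1!1!0!5!0!5!] = √(2880/7)
  +(−1)^0/∏(0,1,1,0,0,4)! = 1/24  (running 1/24)
⟨..|..⟩ = √(2880/7)·(1/24) = +0.845154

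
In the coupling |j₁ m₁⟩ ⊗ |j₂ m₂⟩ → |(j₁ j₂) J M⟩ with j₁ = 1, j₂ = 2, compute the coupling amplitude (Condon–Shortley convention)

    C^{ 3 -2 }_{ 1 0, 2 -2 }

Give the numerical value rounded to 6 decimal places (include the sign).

+0.577350

√[7·0!2!4!/7! · 1!1!0!4!1!5!] = √(192)
  +(−1)^0/∏(0,0,1,0,1,4)! = 1/24  (running 1/24)
⟨..|..⟩ = √(192)·(1/24) = +0.577350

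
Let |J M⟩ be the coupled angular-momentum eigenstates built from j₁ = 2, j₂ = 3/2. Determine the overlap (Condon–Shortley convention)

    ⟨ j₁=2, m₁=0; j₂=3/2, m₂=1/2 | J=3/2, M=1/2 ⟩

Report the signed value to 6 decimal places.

-0.447214

triangle: 2!*2!*1!/6! = 4/720
(j±m)!: 2!*2!*2!*1!*2!*1! = 16
prefactor² = (2J+1)*Δ*N² = 16/45
  k=1: −1/(1!*1!*1!*1!*1!*0!) = -1
  k=2: +1/(2!*0!*0!*0!*2!*1!) = 1/4
Σ = -3/4  ⇒  CG² = 16/45*(-3/4)² = 1/5
CG = −√(1/5) = -0.447214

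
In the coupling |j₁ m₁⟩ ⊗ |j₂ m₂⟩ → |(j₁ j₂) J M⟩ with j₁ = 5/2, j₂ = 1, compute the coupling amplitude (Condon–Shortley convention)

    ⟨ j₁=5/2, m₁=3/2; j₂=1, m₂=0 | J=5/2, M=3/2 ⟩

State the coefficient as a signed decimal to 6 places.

j₁+j₂−J=1  J+j₁−j₂=4  J−j₁+j₂=1  j₁+j₂+J+1=7
(j₁±m₁, j₂±m₂, J±M) = (4,1,1,1,4,1)
P² = 576/35
sum k=0..1:
  [0] +1/6 = 1/6
  [1] −1/24 = -1/24
S = 1/8
C² = P²·S² = 9/35 ; C = +0.507093

+√(9/35) ≈ +0.507093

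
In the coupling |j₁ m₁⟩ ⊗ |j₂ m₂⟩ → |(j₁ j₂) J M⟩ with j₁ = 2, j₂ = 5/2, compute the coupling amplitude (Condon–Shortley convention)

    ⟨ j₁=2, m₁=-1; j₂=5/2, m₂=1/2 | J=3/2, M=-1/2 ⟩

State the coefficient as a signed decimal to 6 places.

√[4·3!1!2!/7! · 1!3!3!2!1!2!] = √(48/35)
  +(−1)^2/∏(2,1,1,1,0,1)! = 1/2  (running 1/2)
  +(−1)^3/∏(3,0,0,0,1,2)! = -1/12  (running 5/12)
⟨..|..⟩ = √(48/35)·(5/12) = +0.487950

+0.487950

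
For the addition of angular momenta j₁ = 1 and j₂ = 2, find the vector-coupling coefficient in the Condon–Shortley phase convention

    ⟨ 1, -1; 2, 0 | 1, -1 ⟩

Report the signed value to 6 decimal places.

+0.316228  (= +√(1/10))

j₁+j₂−J=2  J+j₁−j₂=0  J−j₁+j₂=2  j₁+j₂+J+1=5
(j₁±m₁, j₂±m₂, J±M) = (0,2,2,2,0,2)
P² = 8/5
sum k=2..2:
  [2] +1/4 = 1/4
S = 1/4
C² = P²·S² = 1/10 ; C = +0.316228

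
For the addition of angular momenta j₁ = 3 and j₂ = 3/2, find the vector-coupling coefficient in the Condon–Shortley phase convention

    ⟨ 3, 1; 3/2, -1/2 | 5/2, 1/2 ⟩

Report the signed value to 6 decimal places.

√[6·2!4!1!/8! · 4!2!1!2!3!2!] = √(288/35)
  +(−1)^0/∏(0,2,2,1,2,0)! = 1/8  (running 1/8)
  +(−1)^1/∏(1,1,1,0,3,1)! = -1/6  (running -1/24)
⟨..|..⟩ = √(288/35)·(-1/24) = -0.119523

-0.119523  (= −√(1/70))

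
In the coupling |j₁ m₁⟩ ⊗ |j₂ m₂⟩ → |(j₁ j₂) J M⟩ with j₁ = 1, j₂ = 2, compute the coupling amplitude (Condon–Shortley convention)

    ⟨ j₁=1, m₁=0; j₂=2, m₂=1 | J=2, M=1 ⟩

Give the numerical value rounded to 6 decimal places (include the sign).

-0.408248  (= −√(1/6))

j₁+j₂−J=1  J+j₁−j₂=1  J−j₁+j₂=3  j₁+j₂+J+1=6
(j₁±m₁, j₂±m₂, J±M) = (1,1,3,1,3,1)
P² = 3/2
sum k=0..1:
  [0] +1/6 = 1/6
  [1] −1/2 = -1/2
S = -1/3
C² = P²·S² = 1/6 ; C = -0.408248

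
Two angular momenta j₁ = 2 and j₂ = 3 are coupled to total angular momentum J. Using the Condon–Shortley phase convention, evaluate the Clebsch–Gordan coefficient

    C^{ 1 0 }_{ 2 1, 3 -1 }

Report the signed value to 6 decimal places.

triangle: 4!×0!×2!/7! = 48/5040
(j±m)!: 3!×1!×2!×4!×1!×1! = 288
prefactor² = (2J+1)×Δ×N² = 288/35
  k=1: −1/(1!×3!×0!×1!×0!×1!) = -1/6
Σ = -1/6  ⇒  CG² = 288/35×(-1/6)² = 8/35
CG = −√(8/35) = -0.478091

-0.478091  (= −√(8/35))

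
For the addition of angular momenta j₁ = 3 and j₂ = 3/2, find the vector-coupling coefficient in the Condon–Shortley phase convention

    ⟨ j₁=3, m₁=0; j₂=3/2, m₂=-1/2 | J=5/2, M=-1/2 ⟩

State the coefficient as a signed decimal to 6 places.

-0.414039  (= −√(6/35))

j₁+j₂−J=2  J+j₁−j₂=4  J−j₁+j₂=1  j₁+j₂+J+1=8
(j₁±m₁, j₂±m₂, J±M) = (3,3,1,2,2,3)
P² = 216/35
sum k=0..1:
  [0] +1/12 = 1/12
  [1] −1/4 = -1/4
S = -1/6
C² = P²·S² = 6/35 ; C = -0.414039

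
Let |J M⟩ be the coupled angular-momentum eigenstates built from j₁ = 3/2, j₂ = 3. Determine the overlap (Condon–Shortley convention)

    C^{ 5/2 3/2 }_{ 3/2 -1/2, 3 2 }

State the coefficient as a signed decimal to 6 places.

j₁+j₂−J=2  J+j₁−j₂=1  J−j₁+j₂=4  j₁+j₂+J+1=8
(j₁±m₁, j₂±m₂, J±M) = (1,2,5,1,4,1)
P² = 288/7
sum k=1..2:
  [1] −1/24 = -1/24
  [2] +1/12 = 1/12
S = 1/24
C² = P²·S² = 1/14 ; C = +0.267261

+√(1/14) = +0.267261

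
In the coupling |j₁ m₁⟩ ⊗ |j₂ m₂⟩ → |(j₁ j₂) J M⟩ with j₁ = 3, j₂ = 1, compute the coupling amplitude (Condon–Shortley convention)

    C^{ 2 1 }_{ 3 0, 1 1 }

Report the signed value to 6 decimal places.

+√(1/7) ≈ +0.377964

triangle: 2!·4!·0!/7! = 48/5040
(j±m)!: 3!·3!·2!·0!·3!·1! = 432
prefactor² = (2J+1)·Δ·N² = 144/7
  k=2: +1/(2!·0!·1!·0!·3!·0!) = 1/12
Σ = 1/12  ⇒  CG² = 144/7·1/12² = 1/7
CG = +√(1/7) = +0.377964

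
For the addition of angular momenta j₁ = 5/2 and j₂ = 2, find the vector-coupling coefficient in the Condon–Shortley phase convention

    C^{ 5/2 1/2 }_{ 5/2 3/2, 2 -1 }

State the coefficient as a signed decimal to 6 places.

√[6·2!3!2!/8! · 4!1!1!3!3!2!] = √(216/35)
  +(−1)^0/∏(0,2,1,1,2,1)! = 1/4  (running 1/4)
  +(−1)^1/∏(1,1,0,0,3,2)! = -1/12  (running 1/6)
⟨..|..⟩ = √(216/35)·(1/6) = +0.414039

+√(6/35) = +0.414039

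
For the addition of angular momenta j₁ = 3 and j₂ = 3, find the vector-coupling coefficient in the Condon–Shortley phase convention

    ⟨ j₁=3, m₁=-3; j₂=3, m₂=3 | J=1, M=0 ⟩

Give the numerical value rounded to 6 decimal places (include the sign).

−√(9/28) = -0.566947

√[3·5!1!1!/8! · 0!6!6!0!1!1!] = √(32400/7)
  +(−1)^5/∏(5,0,1,1,0,0)! = -1/120  (running -1/120)
⟨..|..⟩ = √(32400/7)·(-1/120) = -0.566947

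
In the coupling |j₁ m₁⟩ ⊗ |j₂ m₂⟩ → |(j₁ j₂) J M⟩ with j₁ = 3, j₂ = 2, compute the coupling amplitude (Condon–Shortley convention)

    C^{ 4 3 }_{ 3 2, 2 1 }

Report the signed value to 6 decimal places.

triangle: 1!*5!*3!/10! = 720/3628800
(j±m)!: 5!*1!*3!*1!*7!*1! = 3628800
prefactor² = (2J+1)*Δ*N² = 6480
  k=0: +1/(0!*1!*1!*3!*4!*0!) = 1/144
  k=1: −1/(1!*0!*0!*2!*5!*1!) = -1/240
Σ = 1/360  ⇒  CG² = 6480*1/360² = 1/20
CG = +√(1/20) = +0.223607

+√(1/20) = +0.223607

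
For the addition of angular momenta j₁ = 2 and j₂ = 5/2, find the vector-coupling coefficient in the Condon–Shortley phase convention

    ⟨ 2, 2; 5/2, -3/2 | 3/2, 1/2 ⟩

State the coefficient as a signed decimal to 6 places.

+√(32/105) = +0.552052

√[4·3!1!2!/7! · 4!0!1!4!2!1!] = √(384/35)
  +(−1)^0/∏(0,3,0,1,1,1)! = 1/6  (running 1/6)
⟨..|..⟩ = √(384/35)·(1/6) = +0.552052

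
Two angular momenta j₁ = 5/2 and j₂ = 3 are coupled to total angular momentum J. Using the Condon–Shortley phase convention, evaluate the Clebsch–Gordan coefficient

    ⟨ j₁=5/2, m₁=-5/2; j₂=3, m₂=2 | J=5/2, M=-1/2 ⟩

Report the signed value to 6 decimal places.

triangle: 3!*2!*3!/9! = 72/362880
(j±m)!: 0!*5!*5!*1!*2!*3! = 172800
prefactor² = (2J+1)*Δ*N² = 1440/7
  k=3: −1/(3!*0!*2!*2!*0!*1!) = -1/24
Σ = -1/24  ⇒  CG² = 1440/7*(-1/24)² = 5/14
CG = −√(5/14) = -0.597614

-0.597614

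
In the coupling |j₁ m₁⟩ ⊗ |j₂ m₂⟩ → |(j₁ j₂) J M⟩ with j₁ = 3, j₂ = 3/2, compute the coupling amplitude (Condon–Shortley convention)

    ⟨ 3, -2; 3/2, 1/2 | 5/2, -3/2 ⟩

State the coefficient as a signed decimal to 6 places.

√[6·2!4!1!/8! · 1!5!2!1!1!4!] = √(288/7)
  +(−1)^1/∏(1,1,4,1,0,0)! = -1/24  (running -1/24)
  +(−1)^2/∏(2,0,3,0,1,1)! = 1/12  (running 1/24)
⟨..|..⟩ = √(288/7)·(1/24) = +0.267261

+√(1/14) = +0.267261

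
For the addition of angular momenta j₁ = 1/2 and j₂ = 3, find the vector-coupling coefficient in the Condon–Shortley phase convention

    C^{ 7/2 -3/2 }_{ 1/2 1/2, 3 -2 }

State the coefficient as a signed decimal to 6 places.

+0.534522  (= +√(2/7))

√[8·0!1!6!/8! · 1!0!1!5!2!5!] = √(28800/7)
  +(−1)^0/∏(0,0,0,1,1,5)! = 1/120  (running 1/120)
⟨..|..⟩ = √(28800/7)·(1/120) = +0.534522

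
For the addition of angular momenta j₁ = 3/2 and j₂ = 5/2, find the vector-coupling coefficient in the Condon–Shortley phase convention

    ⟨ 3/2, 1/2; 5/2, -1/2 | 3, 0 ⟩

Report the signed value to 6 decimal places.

triangle: 1!·2!·4!/8! = 48/40320
(j±m)!: 2!·1!·2!·3!·3!·3! = 864
prefactor² = (2J+1)·Δ·N² = 36/5
  k=0: +1/(0!·1!·1!·2!·1!·2!) = 1/4
  k=1: −1/(1!·0!·0!·1!·2!·3!) = -1/12
Σ = 1/6  ⇒  CG² = 36/5·1/6² = 1/5
CG = +√(1/5) = +0.447214

+√(1/5) ≈ +0.447214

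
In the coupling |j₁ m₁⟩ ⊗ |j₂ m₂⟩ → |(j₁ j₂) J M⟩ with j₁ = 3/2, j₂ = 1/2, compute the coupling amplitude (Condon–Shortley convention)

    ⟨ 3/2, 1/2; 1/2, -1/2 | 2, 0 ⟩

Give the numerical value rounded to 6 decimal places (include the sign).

j₁+j₂−J=0  J+j₁−j₂=3  J−j₁+j₂=1  j₁+j₂+J+1=5
(j₁±m₁, j₂±m₂, J±M) = (2,1,0,1,2,2)
P² = 2
sum k=0..0:
  [0] +1/2 = 1/2
S = 1/2
C² = P²·S² = 1/2 ; C = +0.707107

+0.707107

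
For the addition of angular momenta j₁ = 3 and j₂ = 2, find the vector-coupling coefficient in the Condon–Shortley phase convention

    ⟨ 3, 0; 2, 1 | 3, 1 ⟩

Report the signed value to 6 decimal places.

j₁+j₂−J=2  J+j₁−j₂=4  J−j₁+j₂=2  j₁+j₂+J+1=9
(j₁±m₁, j₂±m₂, J±M) = (3,3,3,1,4,2)
P² = 96/5
sum k=1..2:
  [1] −1/8 = -1/8
  [2] +1/12 = 1/12
S = -1/24
C² = P²·S² = 1/30 ; C = -0.182574

−√(1/30) = -0.182574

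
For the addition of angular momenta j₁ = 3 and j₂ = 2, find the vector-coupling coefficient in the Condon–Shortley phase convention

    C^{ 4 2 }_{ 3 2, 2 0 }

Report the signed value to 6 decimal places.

triangle: 1!·5!·3!/10! = 720/3628800
(j±m)!: 5!·1!·2!·2!·6!·2! = 691200
prefactor² = (2J+1)·Δ·N² = 8640/7
  k=0: +1/(0!·1!·1!·2!·4!·1!) = 1/48
  k=1: −1/(1!·0!·0!·1!·5!·2!) = -1/240
Σ = 1/60  ⇒  CG² = 8640/7·1/60² = 12/35
CG = +√(12/35) = +0.585540

+0.585540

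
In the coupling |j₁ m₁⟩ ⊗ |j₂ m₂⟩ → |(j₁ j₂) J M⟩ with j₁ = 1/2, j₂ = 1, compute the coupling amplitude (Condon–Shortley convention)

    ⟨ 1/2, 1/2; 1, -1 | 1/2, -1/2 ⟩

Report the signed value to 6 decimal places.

j₁+j₂−J=1  J+j₁−j₂=0  J−j₁+j₂=1  j₁+j₂+J+1=3
(j₁±m₁, j₂±m₂, J±M) = (1,0,0,2,0,1)
P² = 2/3
sum k=0..0:
  [0] +1/1 = 1
S = 1
C² = P²·S² = 2/3 ; C = +0.816497

+0.816497  (= +√(2/3))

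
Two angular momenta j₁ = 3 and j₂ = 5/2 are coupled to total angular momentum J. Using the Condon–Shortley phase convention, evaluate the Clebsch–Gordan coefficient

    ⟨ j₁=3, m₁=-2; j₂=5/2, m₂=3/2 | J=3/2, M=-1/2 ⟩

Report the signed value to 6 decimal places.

−√(1/21) ≈ -0.218218

√[4·4!2!1!/8! · 1!5!4!1!1!2!] = √(192/7)
  +(−1)^3/∏(3,1,2,1,0,0)! = -1/12  (running -1/12)
  +(−1)^4/∏(4,0,1,0,1,1)! = 1/24  (running -1/24)
⟨..|..⟩ = √(192/7)·(-1/24) = -0.218218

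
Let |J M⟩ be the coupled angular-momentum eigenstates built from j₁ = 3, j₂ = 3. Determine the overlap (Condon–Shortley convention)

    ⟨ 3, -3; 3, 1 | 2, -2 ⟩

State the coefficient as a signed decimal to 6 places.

+√(5/42) = +0.345033

j₁+j₂−J=4  J+j₁−j₂=2  J−j₁+j₂=2  j₁+j₂+J+1=9
(j₁±m₁, j₂±m₂, J±M) = (0,6,4,2,0,4)
P² = 7680/7
sum k=4..4:
  [4] +1/96 = 1/96
S = 1/96
C² = P²·S² = 5/42 ; C = +0.345033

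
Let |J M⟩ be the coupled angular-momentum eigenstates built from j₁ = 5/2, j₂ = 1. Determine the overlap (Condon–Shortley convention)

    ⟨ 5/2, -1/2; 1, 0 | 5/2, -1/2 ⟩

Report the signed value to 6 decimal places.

-0.169031  (= −√(1/35))

triangle: 1!*4!*1!/7! = 24/5040
(j±m)!: 2!*3!*1!*1!*2!*3! = 144
prefactor² = (2J+1)*Δ*N² = 144/35
  k=0: +1/(0!*1!*3!*1!*1!*0!) = 1/6
  k=1: −1/(1!*0!*2!*0!*2!*1!) = -1/4
Σ = -1/12  ⇒  CG² = 144/35*(-1/12)² = 1/35
CG = −√(1/35) = -0.169031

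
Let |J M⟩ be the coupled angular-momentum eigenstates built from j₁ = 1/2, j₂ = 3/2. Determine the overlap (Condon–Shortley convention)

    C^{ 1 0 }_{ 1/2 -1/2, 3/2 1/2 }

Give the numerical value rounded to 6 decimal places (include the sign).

√[3·1!0!2!/4! · 0!1!2!1!1!1!] = √(1/2)
  +(−1)^1/∏(1,0,0,1,0,1)! = -1  (running -1)
⟨..|..⟩ = √(1/2)·(-1) = -0.707107

−√(1/2) = -0.707107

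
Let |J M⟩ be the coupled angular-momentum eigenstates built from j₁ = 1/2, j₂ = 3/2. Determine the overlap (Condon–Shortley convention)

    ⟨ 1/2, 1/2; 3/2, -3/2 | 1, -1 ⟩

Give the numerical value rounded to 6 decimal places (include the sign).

√[3·1!0!2!/4! · 1!0!0!3!0!2!] = √(3)
  +(−1)^0/∏(0,1,0,0,0,2)! = 1/2  (running 1/2)
⟨..|..⟩ = √(3)·(1/2) = +0.866025

+0.866025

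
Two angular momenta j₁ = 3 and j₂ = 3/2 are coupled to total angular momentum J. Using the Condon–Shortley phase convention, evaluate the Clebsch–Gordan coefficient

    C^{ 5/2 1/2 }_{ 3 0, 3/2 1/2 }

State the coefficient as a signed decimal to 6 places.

j₁+j₂−J=2  J+j₁−j₂=4  J−j₁+j₂=1  j₁+j₂+J+1=8
(j₁±m₁, j₂±m₂, J±M) = (3,3,2,1,3,2)
P² = 216/35
sum k=1..2:
  [1] −1/4 = -1/4
  [2] +1/12 = 1/12
S = -1/6
C² = P²·S² = 6/35 ; C = -0.414039

-0.414039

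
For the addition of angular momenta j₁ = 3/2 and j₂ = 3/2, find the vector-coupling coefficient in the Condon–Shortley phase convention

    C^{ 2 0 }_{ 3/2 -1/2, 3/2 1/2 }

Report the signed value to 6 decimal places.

j₁+j₂−J=1  J+j₁−j₂=2  J−j₁+j₂=2  j₁+j₂+J+1=6
(j₁±m₁, j₂±m₂, J±M) = (1,2,2,1,2,2)
P² = 4/9
sum k=0..1:
  [0] +1/4 = 1/4
  [1] −1/1 = -1
S = -3/4
C² = P²·S² = 1/4 ; C = -0.500000

−√(1/4) ≈ -0.500000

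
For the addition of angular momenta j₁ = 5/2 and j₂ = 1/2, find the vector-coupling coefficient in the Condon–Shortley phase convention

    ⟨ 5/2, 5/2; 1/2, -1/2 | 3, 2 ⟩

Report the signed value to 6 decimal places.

+0.408248  (= +√(1/6))

j₁+j₂−J=0  J+j₁−j₂=5  J−j₁+j₂=1  j₁+j₂+J+1=7
(j₁±m₁, j₂±m₂, J±M) = (5,0,0,1,5,1)
P² = 2400
sum k=0..0:
  [0] +1/120 = 1/120
S = 1/120
C² = P²·S² = 1/6 ; C = +0.408248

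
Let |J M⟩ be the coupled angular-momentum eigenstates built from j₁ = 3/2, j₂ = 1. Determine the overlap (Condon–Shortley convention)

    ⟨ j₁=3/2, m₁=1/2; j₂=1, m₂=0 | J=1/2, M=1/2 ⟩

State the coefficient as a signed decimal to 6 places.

-0.577350  (= −√(1/3))

√[2·2!1!0!/4! · 2!1!1!1!1!0!] = √(1/3)
  +(−1)^1/∏(1,1,0,0,1,0)! = -1  (running -1)
⟨..|..⟩ = √(1/3)·(-1) = -0.577350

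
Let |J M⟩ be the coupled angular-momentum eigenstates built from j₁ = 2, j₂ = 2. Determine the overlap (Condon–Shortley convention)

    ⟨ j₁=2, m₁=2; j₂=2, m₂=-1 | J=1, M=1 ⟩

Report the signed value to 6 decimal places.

triangle: 3!×1!×1!/6! = 6/720
(j±m)!: 4!×0!×1!×3!×2!×0! = 288
prefactor² = (2J+1)×Δ×N² = 36/5
  k=0: +1/(0!×3!×0!×1!×1!×0!) = 1/6
Σ = 1/6  ⇒  CG² = 36/5×1/6² = 1/5
CG = +√(1/5) = +0.447214

+√(1/5) = +0.447214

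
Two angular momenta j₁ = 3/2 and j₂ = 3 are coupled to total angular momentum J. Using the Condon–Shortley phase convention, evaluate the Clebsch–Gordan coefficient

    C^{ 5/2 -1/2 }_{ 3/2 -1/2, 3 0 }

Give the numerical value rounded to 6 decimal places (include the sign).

j₁+j₂−J=2  J+j₁−j₂=1  J−j₁+j₂=4  j₁+j₂+J+1=8
(j₁±m₁, j₂±m₂, J±M) = (1,2,3,3,2,3)
P² = 216/35
sum k=1..2:
  [1] −1/4 = -1/4
  [2] +1/12 = 1/12
S = -1/6
C² = P²·S² = 6/35 ; C = -0.414039

−√(6/35) = -0.414039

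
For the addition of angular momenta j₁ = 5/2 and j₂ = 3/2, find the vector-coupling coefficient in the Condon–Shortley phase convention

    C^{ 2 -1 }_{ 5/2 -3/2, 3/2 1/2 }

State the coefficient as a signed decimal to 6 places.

triangle: 2!*3!*1!/7! = 12/5040
(j±m)!: 1!*4!*2!*1!*1!*3! = 288
prefactor² = (2J+1)*Δ*N² = 24/7
  k=1: −1/(1!*1!*3!*1!*0!*0!) = -1/6
  k=2: +1/(2!*0!*2!*0!*1!*1!) = 1/4
Σ = 1/12  ⇒  CG² = 24/7*1/12² = 1/42
CG = +√(1/42) = +0.154303

+0.154303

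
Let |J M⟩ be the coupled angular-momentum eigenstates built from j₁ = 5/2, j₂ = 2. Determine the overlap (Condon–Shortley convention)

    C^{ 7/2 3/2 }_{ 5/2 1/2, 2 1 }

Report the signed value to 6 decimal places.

-0.308607

triangle: 1!×4!×3!/9! = 144/362880
(j±m)!: 3!×2!×3!×1!×5!×2! = 17280
prefactor² = (2J+1)×Δ×N² = 384/7
  k=0: +1/(0!×1!×2!×3!×2!×0!) = 1/24
  k=1: −1/(1!×0!×1!×2!×3!×1!) = -1/12
Σ = -1/24  ⇒  CG² = 384/7×(-1/24)² = 2/21
CG = −√(2/21) = -0.308607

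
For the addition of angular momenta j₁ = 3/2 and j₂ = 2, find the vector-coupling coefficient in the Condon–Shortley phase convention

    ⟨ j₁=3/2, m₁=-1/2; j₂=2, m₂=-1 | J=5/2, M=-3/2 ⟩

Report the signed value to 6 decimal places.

+√(1/35) = +0.169031

triangle: 1!×2!×3!/7! = 12/5040
(j±m)!: 1!×2!×1!×3!×1!×4! = 288
prefactor² = (2J+1)×Δ×N² = 144/35
  k=0: +1/(0!×1!×2!×1!×0!×2!) = 1/4
  k=1: −1/(1!×0!×1!×0!×1!×3!) = -1/6
Σ = 1/12  ⇒  CG² = 144/35×1/12² = 1/35
CG = +√(1/35) = +0.169031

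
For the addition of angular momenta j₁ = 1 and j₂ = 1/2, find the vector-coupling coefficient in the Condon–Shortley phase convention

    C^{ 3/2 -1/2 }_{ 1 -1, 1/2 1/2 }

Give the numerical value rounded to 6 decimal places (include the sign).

triangle: 0!·2!·1!/4! = 2/24
(j±m)!: 0!·2!·1!·0!·1!·2! = 4
prefactor² = (2J+1)·Δ·N² = 4/3
  k=0: +1/(0!·0!·2!·1!·0!·0!) = 1/2
Σ = 1/2  ⇒  CG² = 4/3·1/2² = 1/3
CG = +√(1/3) = +0.577350

+√(1/3) ≈ +0.577350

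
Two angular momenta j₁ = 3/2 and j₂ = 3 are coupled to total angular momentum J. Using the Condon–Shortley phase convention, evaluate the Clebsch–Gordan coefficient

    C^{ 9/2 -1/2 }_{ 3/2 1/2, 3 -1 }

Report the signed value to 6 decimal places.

triangle: 0!×3!×6!/10! = 4320/3628800
(j±m)!: 2!×1!×2!×4!×4!×5! = 276480
prefactor² = (2J+1)×Δ×N² = 23040/7
  k=0: +1/(0!×0!×1!×2!×2!×4!) = 1/96
Σ = 1/96  ⇒  CG² = 23040/7×1/96² = 5/14
CG = +√(5/14) = +0.597614

+0.597614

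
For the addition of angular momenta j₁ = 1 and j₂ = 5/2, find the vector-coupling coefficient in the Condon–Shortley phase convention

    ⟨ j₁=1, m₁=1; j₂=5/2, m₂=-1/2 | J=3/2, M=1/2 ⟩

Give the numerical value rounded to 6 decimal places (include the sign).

√[4·2!0!3!/6! · 2!0!2!3!2!1!] = √(16/5)
  +(−1)^0/∏(0,2,0,2,0,1)! = 1/4  (running 1/4)
⟨..|..⟩ = √(16/5)·(1/4) = +0.447214

+0.447214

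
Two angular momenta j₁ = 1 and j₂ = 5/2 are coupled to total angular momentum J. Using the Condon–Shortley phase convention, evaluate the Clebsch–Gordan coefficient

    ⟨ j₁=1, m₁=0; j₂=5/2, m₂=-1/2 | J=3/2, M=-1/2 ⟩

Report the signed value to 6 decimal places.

j₁+j₂−J=2  J+j₁−j₂=0  J−j₁+j₂=3  j₁+j₂+J+1=6
(j₁±m₁, j₂±m₂, J±M) = (1,1,2,3,1,2)
P² = 8/5
sum k=1..1:
  [1] −1/2 = -1/2
S = -1/2
C² = P²·S² = 2/5 ; C = -0.632456

−√(2/5) = -0.632456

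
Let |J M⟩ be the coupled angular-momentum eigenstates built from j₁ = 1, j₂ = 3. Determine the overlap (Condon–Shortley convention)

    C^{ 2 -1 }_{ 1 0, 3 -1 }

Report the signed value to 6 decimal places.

j₁+j₂−J=2  J+j₁−j₂=0  J−j₁+j₂=4  j₁+j₂+J+1=7
(j₁±m₁, j₂±m₂, J±M) = (1,1,2,4,1,3)
P² = 96/7
sum k=1..1:
  [1] −1/6 = -1/6
S = -1/6
C² = P²·S² = 8/21 ; C = -0.617213

−√(8/21) = -0.617213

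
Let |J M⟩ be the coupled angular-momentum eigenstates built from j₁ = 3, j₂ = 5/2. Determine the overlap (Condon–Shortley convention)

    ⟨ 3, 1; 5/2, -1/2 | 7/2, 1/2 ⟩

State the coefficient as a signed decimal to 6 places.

√[8·2!4!3!/10! · 4!2!2!3!4!3!] = √(9216/175)
  +(−1)^0/∏(0,2,2,2,2,1)! = 1/16  (running 1/16)
  +(−1)^1/∏(1,1,1,1,3,2)! = -1/12  (running -1/48)
  +(−1)^2/∏(2,0,0,0,4,3)! = 1/288  (running -5/288)
⟨..|..⟩ = √(9216/175)·(-5/288) = -0.125988

-0.125988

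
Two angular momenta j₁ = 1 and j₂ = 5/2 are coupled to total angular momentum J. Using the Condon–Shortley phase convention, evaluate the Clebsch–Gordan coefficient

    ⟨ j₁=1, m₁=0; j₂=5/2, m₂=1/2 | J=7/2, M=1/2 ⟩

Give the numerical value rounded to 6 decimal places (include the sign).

j₁+j₂−J=0  J+j₁−j₂=2  J−j₁+j₂=5  j₁+j₂+J+1=8
(j₁±m₁, j₂±m₂, J±M) = (1,1,3,2,4,3)
P² = 576/7
sum k=0..0:
  [0] +1/12 = 1/12
S = 1/12
C² = P²·S² = 4/7 ; C = +0.755929

+√(4/7) = +0.755929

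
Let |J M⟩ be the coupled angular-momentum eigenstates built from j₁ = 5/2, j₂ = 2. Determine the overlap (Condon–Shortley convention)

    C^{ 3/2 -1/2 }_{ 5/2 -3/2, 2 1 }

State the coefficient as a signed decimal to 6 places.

triangle: 3!*2!*1!/7! = 12/5040
(j±m)!: 1!*4!*3!*1!*1!*2! = 288
prefactor² = (2J+1)*Δ*N² = 96/35
  k=2: +1/(2!*1!*2!*1!*0!*0!) = 1/4
  k=3: −1/(3!*0!*1!*0!*1!*1!) = -1/6
Σ = 1/12  ⇒  CG² = 96/35*1/12² = 2/105
CG = +√(2/105) = +0.138013

+0.138013  (= +√(2/105))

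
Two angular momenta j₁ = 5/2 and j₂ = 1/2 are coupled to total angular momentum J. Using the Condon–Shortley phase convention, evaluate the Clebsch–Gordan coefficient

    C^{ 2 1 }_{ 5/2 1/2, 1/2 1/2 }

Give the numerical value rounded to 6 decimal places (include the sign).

-0.577350  (= −√(1/3))

√[5·1!4!0!/6! · 3!2!1!0!3!1!] = √(12)
  +(−1)^1/∏(1,0,1,0,3,0)! = -1/6  (running -1/6)
⟨..|..⟩ = √(12)·(-1/6) = -0.577350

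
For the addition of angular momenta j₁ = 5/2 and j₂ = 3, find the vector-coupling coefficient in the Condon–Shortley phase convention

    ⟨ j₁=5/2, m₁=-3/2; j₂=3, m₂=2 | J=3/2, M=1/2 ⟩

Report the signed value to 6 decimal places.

j₁+j₂−J=4  J+j₁−j₂=1  J−j₁+j₂=2  j₁+j₂+J+1=8
(j₁±m₁, j₂±m₂, J±M) = (1,4,5,1,2,1)
P² = 192/7
sum k=3..4:
  [3] −1/12 = -1/12
  [4] +1/24 = 1/24
S = -1/24
C² = P²·S² = 1/21 ; C = -0.218218

−√(1/21) = -0.218218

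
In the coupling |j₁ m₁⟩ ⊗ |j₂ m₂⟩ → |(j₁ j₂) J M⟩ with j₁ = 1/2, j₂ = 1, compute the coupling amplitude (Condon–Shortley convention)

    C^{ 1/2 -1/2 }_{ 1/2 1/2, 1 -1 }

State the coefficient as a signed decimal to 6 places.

√[2·1!0!1!/3! · 1!0!0!2!0!1!] = √(2/3)
  +(−1)^0/∏(0,1,0,0,0,1)! = 1  (running 1)
⟨..|..⟩ = √(2/3)·(1) = +0.816497

+√(2/3) ≈ +0.816497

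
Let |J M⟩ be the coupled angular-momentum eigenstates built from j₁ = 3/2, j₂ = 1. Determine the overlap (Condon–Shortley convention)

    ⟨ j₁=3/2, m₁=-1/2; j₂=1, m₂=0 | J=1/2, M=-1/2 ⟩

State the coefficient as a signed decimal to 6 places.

j₁+j₂−J=2  J+j₁−j₂=1  J−j₁+j₂=0  j₁+j₂+J+1=4
(j₁±m₁, j₂±m₂, J±M) = (1,2,1,1,0,1)
P² = 1/3
sum k=1..1:
  [1] −1/1 = -1
S = -1
C² = P²·S² = 1/3 ; C = -0.577350

-0.577350  (= −√(1/3))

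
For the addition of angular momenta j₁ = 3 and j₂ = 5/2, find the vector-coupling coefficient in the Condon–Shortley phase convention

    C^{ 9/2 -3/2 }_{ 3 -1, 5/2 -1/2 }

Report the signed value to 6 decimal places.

triangle: 1!×5!×4!/11! = 2880/39916800
(j±m)!: 2!×4!×2!×3!×3!×6! = 2488320
prefactor² = (2J+1)×Δ×N² = 138240/77
  k=0: +1/(0!×1!×4!×2!×1!×2!) = 1/96
  k=1: −1/(1!×0!×3!×1!×2!×3!) = -1/72
Σ = -1/288  ⇒  CG² = 138240/77×(-1/288)² = 5/231
CG = −√(5/231) = -0.147122

-0.147122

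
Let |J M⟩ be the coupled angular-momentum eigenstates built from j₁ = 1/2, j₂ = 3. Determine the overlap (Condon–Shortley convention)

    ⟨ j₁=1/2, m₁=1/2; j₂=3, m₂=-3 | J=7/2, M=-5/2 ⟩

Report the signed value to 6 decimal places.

triangle: 0!·1!·6!/8! = 720/40320
(j±m)!: 1!·0!·0!·6!·1!·6! = 518400
prefactor² = (2J+1)·Δ·N² = 518400/7
  k=0: +1/(0!·0!·0!·0!·1!·6!) = 1/720
Σ = 1/720  ⇒  CG² = 518400/7·1/720² = 1/7
CG = +√(1/7) = +0.377964

+√(1/7) = +0.377964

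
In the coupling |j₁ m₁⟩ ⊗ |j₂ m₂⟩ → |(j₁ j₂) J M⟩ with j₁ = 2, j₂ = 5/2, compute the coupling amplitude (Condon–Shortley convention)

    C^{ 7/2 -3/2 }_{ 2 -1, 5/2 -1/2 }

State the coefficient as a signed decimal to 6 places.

j₁+j₂−J=1  J+j₁−j₂=3  J−j₁+j₂=4  j₁+j₂+J+1=9
(j₁±m₁, j₂±m₂, J±M) = (1,3,2,3,2,5)
P² = 384/7
sum k=0..1:
  [0] +1/24 = 1/24
  [1] −1/12 = -1/12
S = -1/24
C² = P²·S² = 2/21 ; C = -0.308607

−√(2/21) = -0.308607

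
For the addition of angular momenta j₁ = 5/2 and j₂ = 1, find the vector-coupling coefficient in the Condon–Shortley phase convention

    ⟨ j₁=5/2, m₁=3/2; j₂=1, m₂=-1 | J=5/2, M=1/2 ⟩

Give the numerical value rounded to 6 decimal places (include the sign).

+0.676123  (= +√(16/35))

j₁+j₂−J=1  J+j₁−j₂=4  J−j₁+j₂=1  j₁+j₂+J+1=7
(j₁±m₁, j₂±m₂, J±M) = (4,1,0,2,3,2)
P² = 576/35
sum k=0..0:
  [0] +1/6 = 1/6
S = 1/6
C² = P²·S² = 16/35 ; C = +0.676123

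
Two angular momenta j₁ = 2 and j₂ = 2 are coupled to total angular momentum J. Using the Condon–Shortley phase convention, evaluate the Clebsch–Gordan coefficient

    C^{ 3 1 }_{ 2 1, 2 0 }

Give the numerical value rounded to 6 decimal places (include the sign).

+√(1/5) ≈ +0.447214

j₁+j₂−J=1  J+j₁−j₂=3  J−j₁+j₂=3  j₁+j₂+J+1=8
(j₁±m₁, j₂±m₂, J±M) = (3,1,2,2,4,2)
P² = 36/5
sum k=0..1:
  [0] +1/4 = 1/4
  [1] −1/12 = -1/12
S = 1/6
C² = P²·S² = 1/5 ; C = +0.447214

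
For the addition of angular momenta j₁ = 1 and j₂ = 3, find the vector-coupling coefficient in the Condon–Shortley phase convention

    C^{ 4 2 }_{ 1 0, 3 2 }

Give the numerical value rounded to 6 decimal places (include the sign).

+0.654654  (= +√(3/7))

triangle: 0!×2!×6!/9! = 1440/362880
(j±m)!: 1!×1!×5!×1!×6!×2! = 172800
prefactor² = (2J+1)×Δ×N² = 43200/7
  k=0: +1/(0!×0!×1!×5!×1!×1!) = 1/120
Σ = 1/120  ⇒  CG² = 43200/7×1/120² = 3/7
CG = +√(3/7) = +0.654654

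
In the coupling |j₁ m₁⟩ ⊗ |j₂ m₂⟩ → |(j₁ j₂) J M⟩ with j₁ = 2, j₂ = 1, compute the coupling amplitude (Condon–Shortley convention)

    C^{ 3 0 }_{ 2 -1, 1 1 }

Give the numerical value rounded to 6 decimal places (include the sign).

√[7·0!4!2!/7! · 1!3!2!0!3!3!] = √(144/5)
  +(−1)^0/∏(0,0,3,2,1,0)! = 1/12  (running 1/12)
⟨..|..⟩ = √(144/5)·(1/12) = +0.447214

+0.447214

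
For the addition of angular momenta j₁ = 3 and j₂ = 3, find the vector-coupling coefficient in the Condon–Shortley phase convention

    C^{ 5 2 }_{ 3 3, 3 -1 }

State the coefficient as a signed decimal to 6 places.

√[11·1!5!5!/12! · 6!0!2!4!7!3!] = √(345600)
  +(−1)^0/∏(0,1,0,2,5,3)! = 1/1440  (running 1/1440)
⟨..|..⟩ = √(345600)·(1/1440) = +0.408248

+0.408248  (= +√(1/6))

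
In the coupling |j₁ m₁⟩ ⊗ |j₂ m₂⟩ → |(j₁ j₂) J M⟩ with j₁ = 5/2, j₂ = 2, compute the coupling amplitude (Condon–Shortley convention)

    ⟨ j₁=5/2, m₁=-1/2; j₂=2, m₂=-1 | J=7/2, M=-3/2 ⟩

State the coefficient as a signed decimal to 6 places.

triangle: 1!·4!·3!/9! = 144/362880
(j±m)!: 2!·3!·1!·3!·2!·5! = 17280
prefactor² = (2J+1)·Δ·N² = 384/7
  k=0: +1/(0!·1!·3!·1!·1!·2!) = 1/12
  k=1: −1/(1!·0!·2!·0!·2!·3!) = -1/24
Σ = 1/24  ⇒  CG² = 384/7·1/24² = 2/21
CG = +√(2/21) = +0.308607

+√(2/21) = +0.308607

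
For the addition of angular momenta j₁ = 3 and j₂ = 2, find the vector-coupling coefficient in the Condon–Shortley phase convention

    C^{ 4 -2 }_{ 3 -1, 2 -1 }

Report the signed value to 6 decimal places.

j₁+j₂−J=1  J+j₁−j₂=5  J−j₁+j₂=3  j₁+j₂+J+1=10
(j₁±m₁, j₂±m₂, J±M) = (2,4,1,3,2,6)
P² = 5184/7
sum k=0..1:
  [0] +1/48 = 1/48
  [1] −1/72 = -1/72
S = 1/144
C² = P²·S² = 1/28 ; C = +0.188982

+0.188982  (= +√(1/28))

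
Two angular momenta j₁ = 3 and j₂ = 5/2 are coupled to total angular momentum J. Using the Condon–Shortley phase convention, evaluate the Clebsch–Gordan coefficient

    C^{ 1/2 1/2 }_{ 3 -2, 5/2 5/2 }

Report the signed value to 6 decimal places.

-0.218218

√[2·5!1!0!/7! · 1!5!5!0!1!0!] = √(4800/7)
  +(−1)^5/∏(5,0,0,0,1,0)! = -1/120  (running -1/120)
⟨..|..⟩ = √(4800/7)·(-1/120) = -0.218218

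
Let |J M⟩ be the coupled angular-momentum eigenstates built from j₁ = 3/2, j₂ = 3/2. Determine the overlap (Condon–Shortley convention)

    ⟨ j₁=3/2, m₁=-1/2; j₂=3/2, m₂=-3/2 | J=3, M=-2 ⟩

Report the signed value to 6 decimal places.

+0.707107

j₁+j₂−J=0  J+j₁−j₂=3  J−j₁+j₂=3  j₁+j₂+J+1=7
(j₁±m₁, j₂±m₂, J±M) = (1,2,0,3,1,5)
P² = 72
sum k=0..0:
  [0] +1/12 = 1/12
S = 1/12
C² = P²·S² = 1/2 ; C = +0.707107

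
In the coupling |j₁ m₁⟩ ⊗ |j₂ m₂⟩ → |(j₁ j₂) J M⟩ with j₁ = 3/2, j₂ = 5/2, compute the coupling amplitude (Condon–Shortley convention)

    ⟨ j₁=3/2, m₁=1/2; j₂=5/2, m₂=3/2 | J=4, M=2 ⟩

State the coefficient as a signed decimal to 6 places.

+√(15/28) = +0.731925

√[9·0!3!5!/9! · 2!1!4!1!6!2!] = √(8640/7)
  +(−1)^0/∏(0,0,1,4,2,1)! = 1/48  (running 1/48)
⟨..|..⟩ = √(8640/7)·(1/48) = +0.731925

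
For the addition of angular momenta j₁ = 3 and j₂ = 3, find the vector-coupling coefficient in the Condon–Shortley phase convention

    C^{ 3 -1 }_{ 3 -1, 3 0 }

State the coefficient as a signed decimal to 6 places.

triangle: 3!×3!×3!/10! = 216/3628800
(j±m)!: 2!×4!×3!×3!×2!×4! = 82944
prefactor² = (2J+1)×Δ×N² = 864/25
  k=1: −1/(1!×2!×3!×2!×0!×1!) = -1/24
  k=2: +1/(2!×1!×2!×1!×1!×2!) = 1/8
  k=3: −1/(3!×0!×1!×0!×2!×3!) = -1/72
Σ = 5/72  ⇒  CG² = 864/25×5/72² = 1/6
CG = +√(1/6) = +0.408248

+√(1/6) = +0.408248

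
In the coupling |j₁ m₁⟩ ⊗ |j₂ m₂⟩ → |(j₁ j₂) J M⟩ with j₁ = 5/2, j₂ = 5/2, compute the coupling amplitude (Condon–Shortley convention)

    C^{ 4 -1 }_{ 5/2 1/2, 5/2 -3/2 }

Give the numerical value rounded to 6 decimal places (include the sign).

j₁+j₂−J=1  J+j₁−j₂=4  J−j₁+j₂=4  j₁+j₂+J+1=10
(j₁±m₁, j₂±m₂, J±M) = (3,2,1,4,3,5)
P² = 10368/35
sum k=0..1:
  [0] +1/24 = 1/24
  [1] −1/144 = -1/144
S = 5/144
C² = P²·S² = 5/14 ; C = +0.597614

+√(5/14) ≈ +0.597614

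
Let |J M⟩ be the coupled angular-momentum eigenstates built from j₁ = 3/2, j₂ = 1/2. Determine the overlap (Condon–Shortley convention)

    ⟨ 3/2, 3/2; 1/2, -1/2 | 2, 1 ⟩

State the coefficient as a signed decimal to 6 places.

+√(1/4) ≈ +0.500000

triangle: 0!×3!×1!/5! = 6/120
(j±m)!: 3!×0!×0!×1!×3!×1! = 36
prefactor² = (2J+1)×Δ×N² = 9
  k=0: +1/(0!×0!×0!×0!×3!×1!) = 1/6
Σ = 1/6  ⇒  CG² = 9×1/6² = 1/4
CG = +√(1/4) = +0.500000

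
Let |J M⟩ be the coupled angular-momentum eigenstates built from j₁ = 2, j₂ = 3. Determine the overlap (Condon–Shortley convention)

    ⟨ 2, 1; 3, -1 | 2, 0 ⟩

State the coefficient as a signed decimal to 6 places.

−√(1/7) = -0.377964

√[5·3!1!3!/8! · 3!1!2!4!2!2!] = √(36/7)
  +(−1)^0/∏(0,3,1,2,0,1)! = 1/12  (running 1/12)
  +(−1)^1/∏(1,2,0,1,1,2)! = -1/4  (running -1/6)
⟨..|..⟩ = √(36/7)·(-1/6) = -0.377964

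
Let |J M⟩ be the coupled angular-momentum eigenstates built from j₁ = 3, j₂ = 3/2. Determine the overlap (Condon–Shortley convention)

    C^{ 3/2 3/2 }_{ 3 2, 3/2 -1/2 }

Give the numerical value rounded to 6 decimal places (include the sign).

−√(2/7) ≈ -0.534522

triangle: 3!×3!×0!/7! = 36/5040
(j±m)!: 5!×1!×1!×2!×3!×0! = 1440
prefactor² = (2J+1)×Δ×N² = 288/7
  k=1: −1/(1!×2!×0!×0!×3!×0!) = -1/12
Σ = -1/12  ⇒  CG² = 288/7×(-1/12)² = 2/7
CG = −√(2/7) = -0.534522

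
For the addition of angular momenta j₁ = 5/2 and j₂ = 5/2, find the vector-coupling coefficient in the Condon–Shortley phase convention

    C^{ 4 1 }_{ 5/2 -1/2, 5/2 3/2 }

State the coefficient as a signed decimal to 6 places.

√[9·1!4!4!/10! · 2!3!4!1!5!3!] = √(10368/35)
  +(−1)^0/∏(0,1,3,4,1,0)! = 1/144  (running 1/144)
  +(−1)^1/∏(1,0,2,3,2,1)! = -1/24  (running -5/144)
⟨..|..⟩ = √(10368/35)·(-5/144) = -0.597614

-0.597614  (= −√(5/14))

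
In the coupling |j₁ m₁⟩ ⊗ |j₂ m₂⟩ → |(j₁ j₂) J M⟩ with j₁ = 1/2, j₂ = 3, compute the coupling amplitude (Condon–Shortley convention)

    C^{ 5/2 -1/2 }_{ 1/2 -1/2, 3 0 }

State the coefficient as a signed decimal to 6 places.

-0.654654  (= −√(3/7))

j₁+j₂−J=1  J+j₁−j₂=0  J−j₁+j₂=5  j₁+j₂+J+1=7
(j₁±m₁, j₂±m₂, J±M) = (0,1,3,3,2,3)
P² = 432/7
sum k=1..1:
  [1] −1/12 = -1/12
S = -1/12
C² = P²·S² = 3/7 ; C = -0.654654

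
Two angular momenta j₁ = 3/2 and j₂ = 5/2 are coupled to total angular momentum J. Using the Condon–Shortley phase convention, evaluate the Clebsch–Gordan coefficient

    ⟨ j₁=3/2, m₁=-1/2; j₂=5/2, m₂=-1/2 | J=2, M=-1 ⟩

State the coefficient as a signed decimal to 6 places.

√[5·2!1!3!/7! · 1!2!2!3!1!3!] = √(12/7)
  +(−1)^1/∏(1,1,1,1,0,2)! = -1/2  (running -1/2)
  +(−1)^2/∏(2,0,0,0,1,3)! = 1/12  (running -5/12)
⟨..|..⟩ = √(12/7)·(-5/12) = -0.545545

-0.545545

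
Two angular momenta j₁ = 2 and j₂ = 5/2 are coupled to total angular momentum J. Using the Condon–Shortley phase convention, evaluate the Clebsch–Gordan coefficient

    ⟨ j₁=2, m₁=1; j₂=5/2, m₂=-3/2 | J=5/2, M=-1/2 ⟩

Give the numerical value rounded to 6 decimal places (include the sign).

triangle: 2!·2!·3!/8! = 24/40320
(j±m)!: 3!·1!·1!·4!·2!·3! = 1728
prefactor² = (2J+1)·Δ·N² = 216/35
  k=0: +1/(0!·2!·1!·1!·1!·2!) = 1/4
  k=1: −1/(1!·1!·0!·0!·2!·3!) = -1/12
Σ = 1/6  ⇒  CG² = 216/35·1/6² = 6/35
CG = +√(6/35) = +0.414039

+0.414039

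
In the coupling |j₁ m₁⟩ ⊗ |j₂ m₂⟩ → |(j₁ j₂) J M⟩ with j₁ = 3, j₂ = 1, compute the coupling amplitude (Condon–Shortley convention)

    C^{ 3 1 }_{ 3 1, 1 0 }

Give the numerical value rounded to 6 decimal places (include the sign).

+√(1/12) = +0.288675

√[7·1!5!1!/8! · 4!2!1!1!4!2!] = √(48)
  +(−1)^0/∏(0,1,2,1,3,0)! = 1/12  (running 1/12)
  +(−1)^1/∏(1,0,1,0,4,1)! = -1/24  (running 1/24)
⟨..|..⟩ = √(48)·(1/24) = +0.288675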